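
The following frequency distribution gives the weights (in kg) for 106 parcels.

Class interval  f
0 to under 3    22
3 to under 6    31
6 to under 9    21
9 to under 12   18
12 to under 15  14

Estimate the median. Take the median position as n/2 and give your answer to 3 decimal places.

Cumulative frequencies: 22, 53, 74, 92, 106
n = 106; position = n/2 = 53.
This falls in the class 3 to under 6: L = 3, F = 22, f = 31, h = 3.
Median ≈ 3 + ((53 − 22) / 31) × 3 = 6.0000

6.000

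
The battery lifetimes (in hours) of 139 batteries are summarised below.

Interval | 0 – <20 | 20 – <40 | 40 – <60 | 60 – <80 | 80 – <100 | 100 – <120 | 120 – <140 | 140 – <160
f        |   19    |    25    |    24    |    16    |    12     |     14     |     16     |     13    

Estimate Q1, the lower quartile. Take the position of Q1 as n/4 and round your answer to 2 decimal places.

Cumulative frequencies: 19, 44, 68, 84, 96, 110, 126, 139
n = 139; position = n/4 = 34.75.
This falls in the class 20 – <40: L = 20, F = 19, f = 25, h = 20.
Lower quartile ≈ 20 + ((34.75 − 19) / 25) × 20 = 32.6000

32.60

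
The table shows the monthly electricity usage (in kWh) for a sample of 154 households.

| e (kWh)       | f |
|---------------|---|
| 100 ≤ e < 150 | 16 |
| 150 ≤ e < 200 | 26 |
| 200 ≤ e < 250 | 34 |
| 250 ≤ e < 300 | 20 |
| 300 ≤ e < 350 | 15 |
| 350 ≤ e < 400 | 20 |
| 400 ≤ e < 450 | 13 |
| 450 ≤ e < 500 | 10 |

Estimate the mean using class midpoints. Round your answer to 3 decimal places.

Midpoints: 125, 175, 225, 275, 325, 375, 425, 475
Σfm = 16×125 + 26×175 + 34×225 + 20×275 + 15×325 + 20×375 + 13×425 + 10×475 = 42350
n = Σf = 154
Mean = 42350 / 154 = 275.0000

275.000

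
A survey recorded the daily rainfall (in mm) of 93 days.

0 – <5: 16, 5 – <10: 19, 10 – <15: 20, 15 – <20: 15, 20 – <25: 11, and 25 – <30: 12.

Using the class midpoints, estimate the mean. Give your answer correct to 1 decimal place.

13.7

Midpoints: 2.5, 7.5, 12.5, 17.5, 22.5, 27.5
Σfm = 16×2.5 + 19×7.5 + 20×12.5 + 15×17.5 + 11×22.5 + 12×27.5 = 1272.5
n = Σf = 93
Mean = 1272.5 / 93 = 13.6828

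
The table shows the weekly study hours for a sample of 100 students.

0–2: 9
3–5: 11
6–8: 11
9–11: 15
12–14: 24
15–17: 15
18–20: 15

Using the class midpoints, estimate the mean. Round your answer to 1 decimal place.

11.2

Midpoints: 1, 4, 7, 10, 13, 16, 19
Σfm = 9×1 + 11×4 + 11×7 + 15×10 + 24×13 + 15×16 + 15×19 = 1117
n = Σf = 100
Mean = 1117 / 100 = 11.1700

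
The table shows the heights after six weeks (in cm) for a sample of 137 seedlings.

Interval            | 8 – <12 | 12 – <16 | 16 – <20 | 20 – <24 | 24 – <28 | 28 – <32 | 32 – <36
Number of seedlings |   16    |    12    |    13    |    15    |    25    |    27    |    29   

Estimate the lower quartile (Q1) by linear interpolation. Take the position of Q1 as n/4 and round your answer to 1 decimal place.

17.9

Cumulative frequencies: 16, 28, 41, 56, 81, 108, 137
n = 137; position = n/4 = 34.25.
This falls in the class 16 – <20: L = 16, F = 28, f = 13, h = 4.
Lower quartile ≈ 16 + ((34.25 − 28) / 13) × 4 = 17.9231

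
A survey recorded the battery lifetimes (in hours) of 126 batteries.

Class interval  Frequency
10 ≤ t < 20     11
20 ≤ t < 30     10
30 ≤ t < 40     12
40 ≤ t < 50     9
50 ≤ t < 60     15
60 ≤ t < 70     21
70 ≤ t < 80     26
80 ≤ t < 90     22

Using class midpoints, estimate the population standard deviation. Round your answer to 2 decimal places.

Midpoints: 15, 25, 35, 45, 55, 65, 75, 85
n = 126, Σfm = 7250, mean = 57.5397
Σfm² = 480950
Σf(m − x̄)² = Σfm² − (Σfm)²/n = 480950 − 7250²/126 = 63787.3016
Population variance = 63787.3016 / 126 = 506.2484
Standard deviation = √506.2484 = 22.5000

22.50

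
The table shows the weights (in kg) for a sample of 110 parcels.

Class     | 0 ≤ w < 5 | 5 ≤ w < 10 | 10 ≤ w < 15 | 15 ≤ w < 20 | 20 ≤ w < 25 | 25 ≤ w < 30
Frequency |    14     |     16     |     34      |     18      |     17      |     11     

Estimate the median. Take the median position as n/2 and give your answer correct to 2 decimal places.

Cumulative frequencies: 14, 30, 64, 82, 99, 110
n = 110; position = n/2 = 55.
This falls in the class 10 ≤ w < 15: L = 10, F = 30, f = 34, h = 5.
Median ≈ 10 + ((55 − 30) / 34) × 5 = 13.6765

13.68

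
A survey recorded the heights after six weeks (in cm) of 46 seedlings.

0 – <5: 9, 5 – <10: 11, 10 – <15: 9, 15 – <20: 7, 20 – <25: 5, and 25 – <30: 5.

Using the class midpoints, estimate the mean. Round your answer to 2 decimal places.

Midpoints: 2.5, 7.5, 12.5, 17.5, 22.5, 27.5
Σfm = 9×2.5 + 11×7.5 + 9×12.5 + 7×17.5 + 5×22.5 + 5×27.5 = 590
n = Σf = 46
Mean = 590 / 46 = 12.8261

12.83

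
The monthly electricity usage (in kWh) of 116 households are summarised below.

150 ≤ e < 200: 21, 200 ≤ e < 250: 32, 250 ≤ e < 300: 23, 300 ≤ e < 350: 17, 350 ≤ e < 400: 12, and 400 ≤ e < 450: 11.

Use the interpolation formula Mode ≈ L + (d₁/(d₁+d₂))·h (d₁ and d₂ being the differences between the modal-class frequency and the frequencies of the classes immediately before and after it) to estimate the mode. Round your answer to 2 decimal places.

Modal class: 200 ≤ e < 250 (highest frequency 32).
d₁ = 32 − 21 = 11, d₂ = 32 − 23 = 9
Mode ≈ 200 + (11/(11+9)) × 50 = 200 + 27.5000 = 227.5000

227.50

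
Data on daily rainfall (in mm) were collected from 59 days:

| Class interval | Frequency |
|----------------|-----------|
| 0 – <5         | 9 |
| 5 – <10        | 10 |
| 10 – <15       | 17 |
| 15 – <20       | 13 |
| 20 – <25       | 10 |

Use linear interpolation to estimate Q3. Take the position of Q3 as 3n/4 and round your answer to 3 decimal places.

Cumulative frequencies: 9, 19, 36, 49, 59
n = 59; position = 3n/4 = 44.25.
This falls in the class 15 – <20: L = 15, F = 36, f = 13, h = 5.
Upper quartile ≈ 15 + ((44.25 − 36) / 13) × 5 = 18.1731

18.173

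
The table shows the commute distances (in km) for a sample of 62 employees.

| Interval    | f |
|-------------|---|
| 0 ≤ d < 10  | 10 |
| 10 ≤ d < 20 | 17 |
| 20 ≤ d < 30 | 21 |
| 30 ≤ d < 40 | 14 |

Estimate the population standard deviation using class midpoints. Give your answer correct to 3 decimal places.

Midpoints: 5, 15, 25, 35
n = 62, Σfm = 1320, mean = 21.2903
Σfm² = 34350
Σf(m − x̄)² = Σfm² − (Σfm)²/n = 34350 − 1320²/62 = 6246.7742
Population variance = 6246.7742 / 62 = 100.7544
Standard deviation = √100.7544 = 10.0377

10.038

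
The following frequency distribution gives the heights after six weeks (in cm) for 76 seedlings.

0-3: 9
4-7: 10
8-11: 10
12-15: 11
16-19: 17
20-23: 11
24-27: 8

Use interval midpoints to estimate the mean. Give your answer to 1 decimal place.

13.8

Midpoints: 1.5, 5.5, 9.5, 13.5, 17.5, 21.5, 25.5
Σfm = 9×1.5 + 10×5.5 + 10×9.5 + 11×13.5 + 17×17.5 + 11×21.5 + 8×25.5 = 1050
n = Σf = 76
Mean = 1050 / 76 = 13.8158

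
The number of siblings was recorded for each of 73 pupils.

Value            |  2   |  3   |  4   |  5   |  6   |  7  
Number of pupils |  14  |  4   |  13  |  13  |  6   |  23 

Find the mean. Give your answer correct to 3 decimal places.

4.849

Values: 2, 3, 4, 5, 6, 7
Σfx = 14×2 + 4×3 + 13×4 + 13×5 + 6×6 + 23×7 = 354
n = Σf = 73
Mean = 354 / 73 = 4.8493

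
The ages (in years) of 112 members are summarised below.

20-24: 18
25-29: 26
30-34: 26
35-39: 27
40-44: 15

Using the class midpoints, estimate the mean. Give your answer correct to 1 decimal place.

31.8

Midpoints: 22, 27, 32, 37, 42
Σfm = 18×22 + 26×27 + 26×32 + 27×37 + 15×42 = 3559
n = Σf = 112
Mean = 3559 / 112 = 31.7768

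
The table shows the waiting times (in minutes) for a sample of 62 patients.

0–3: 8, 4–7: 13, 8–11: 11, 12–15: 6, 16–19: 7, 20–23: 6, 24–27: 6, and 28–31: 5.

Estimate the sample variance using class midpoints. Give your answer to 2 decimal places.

Midpoints: 1.5, 5.5, 9.5, 13.5, 17.5, 21.5, 25.5, 29.5
n = 62, Σfm = 821, mean = 13.2419
Σfm² = 15667.5
Σf(m − x̄)² = Σfm² − (Σfm)²/n = 15667.5 − 821²/62 = 4795.8710
Sample variance = 4795.8710 / 61 = 78.6208

78.62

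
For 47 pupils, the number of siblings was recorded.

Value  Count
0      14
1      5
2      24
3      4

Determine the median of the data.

Cumulative frequencies: 14, 19, 43, 47
n = 47, so the median is the value in position (n+1)/2 = 24.
Position 24 falls at value 2.

2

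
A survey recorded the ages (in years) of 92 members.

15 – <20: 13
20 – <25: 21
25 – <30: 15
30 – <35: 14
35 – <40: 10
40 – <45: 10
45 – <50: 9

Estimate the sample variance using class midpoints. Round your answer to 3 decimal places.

90.788

Midpoints: 17.5, 22.5, 27.5, 32.5, 37.5, 42.5, 47.5
n = 92, Σfm = 2795, mean = 30.3804
Σfm² = 93175
Σf(m − x̄)² = Σfm² − (Σfm)²/n = 93175 − 2795²/92 = 8261.6848
Sample variance = 8261.6848 / 91 = 90.7877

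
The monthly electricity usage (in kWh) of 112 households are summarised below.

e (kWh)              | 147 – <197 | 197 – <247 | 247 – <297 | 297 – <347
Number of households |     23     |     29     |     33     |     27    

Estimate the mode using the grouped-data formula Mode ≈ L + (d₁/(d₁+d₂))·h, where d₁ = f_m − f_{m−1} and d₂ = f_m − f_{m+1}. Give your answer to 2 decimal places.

267.00

Modal class: 247 – <297 (highest frequency 33).
d₁ = 33 − 29 = 4, d₂ = 33 − 27 = 6
Mode ≈ 247 + (4/(4+6)) × 50 = 247 + 20.0000 = 267.0000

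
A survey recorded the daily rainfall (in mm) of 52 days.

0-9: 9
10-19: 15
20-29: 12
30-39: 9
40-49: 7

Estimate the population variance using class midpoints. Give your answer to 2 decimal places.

Midpoints: 4.5, 14.5, 24.5, 34.5, 44.5
n = 52, Σfm = 1174, mean = 22.5769
Σfm² = 35113
Σf(m − x̄)² = Σfm² − (Σfm)²/n = 35113 − 1174²/52 = 8607.6923
Population variance = 8607.6923 / 52 = 165.5325

165.53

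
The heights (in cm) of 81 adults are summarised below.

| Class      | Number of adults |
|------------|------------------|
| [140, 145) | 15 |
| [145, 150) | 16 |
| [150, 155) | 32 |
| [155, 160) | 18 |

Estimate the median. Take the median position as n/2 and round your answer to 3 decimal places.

151.484

Cumulative frequencies: 15, 31, 63, 81
n = 81; position = n/2 = 40.5.
This falls in the class [150, 155): L = 150, F = 31, f = 32, h = 5.
Median ≈ 150 + ((40.5 − 31) / 32) × 5 = 151.4844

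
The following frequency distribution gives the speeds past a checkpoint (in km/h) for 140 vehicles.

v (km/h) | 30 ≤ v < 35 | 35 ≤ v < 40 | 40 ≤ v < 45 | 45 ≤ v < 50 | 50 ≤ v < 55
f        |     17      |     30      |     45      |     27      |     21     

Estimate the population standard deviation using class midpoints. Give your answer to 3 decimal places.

6.107

Midpoints: 32.5, 37.5, 42.5, 47.5, 52.5
n = 140, Σfm = 5975, mean = 42.6786
Σfm² = 260225
Σf(m − x̄)² = Σfm² − (Σfm)²/n = 260225 − 5975²/140 = 5220.5357
Population variance = 5220.5357 / 140 = 37.2895
Standard deviation = √37.2895 = 6.1065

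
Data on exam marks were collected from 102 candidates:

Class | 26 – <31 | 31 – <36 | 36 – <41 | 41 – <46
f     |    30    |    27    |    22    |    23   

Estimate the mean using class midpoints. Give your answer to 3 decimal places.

35.363

Midpoints: 28.5, 33.5, 38.5, 43.5
Σfm = 30×28.5 + 27×33.5 + 22×38.5 + 23×43.5 = 3607
n = Σf = 102
Mean = 3607 / 102 = 35.3627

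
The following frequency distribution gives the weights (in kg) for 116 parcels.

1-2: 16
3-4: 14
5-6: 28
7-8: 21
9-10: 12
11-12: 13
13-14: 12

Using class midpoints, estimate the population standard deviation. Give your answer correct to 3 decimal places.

Midpoints: 1.5, 3.5, 5.5, 7.5, 9.5, 11.5, 13.5
n = 116, Σfm = 810, mean = 6.9828
Σfm² = 7225
Σf(m − x̄)² = Σfm² − (Σfm)²/n = 7225 − 810²/116 = 1568.9655
Population variance = 1568.9655 / 116 = 13.5256
Standard deviation = √13.5256 = 3.6777

3.678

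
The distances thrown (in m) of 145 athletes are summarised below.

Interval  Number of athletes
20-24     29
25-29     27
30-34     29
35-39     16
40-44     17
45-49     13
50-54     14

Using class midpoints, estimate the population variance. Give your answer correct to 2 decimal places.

Midpoints: 22, 27, 32, 37, 42, 47, 52
n = 145, Σfm = 4940, mean = 34.0690
Σfm² = 181880
Σf(m − x̄)² = Σfm² − (Σfm)²/n = 181880 − 4940²/145 = 13579.3103
Population variance = 13579.3103 / 145 = 93.6504

93.65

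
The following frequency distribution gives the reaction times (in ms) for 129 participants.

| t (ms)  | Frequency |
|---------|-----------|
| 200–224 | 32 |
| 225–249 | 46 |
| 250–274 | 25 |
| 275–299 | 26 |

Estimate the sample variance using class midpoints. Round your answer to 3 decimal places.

709.484

Midpoints: 212, 237, 262, 287
n = 129, Σfm = 31698, mean = 245.7209
Σfm² = 7879676
Σf(m − x̄)² = Σfm² − (Σfm)²/n = 7879676 − 31698²/129 = 90813.9535
Sample variance = 90813.9535 / 128 = 709.4840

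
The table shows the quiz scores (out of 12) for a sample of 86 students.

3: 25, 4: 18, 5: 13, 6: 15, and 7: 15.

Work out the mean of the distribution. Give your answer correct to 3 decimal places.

Values: 3, 4, 5, 6, 7
Σfx = 25×3 + 18×4 + 13×5 + 15×6 + 15×7 = 407
n = Σf = 86
Mean = 407 / 86 = 4.7326

4.733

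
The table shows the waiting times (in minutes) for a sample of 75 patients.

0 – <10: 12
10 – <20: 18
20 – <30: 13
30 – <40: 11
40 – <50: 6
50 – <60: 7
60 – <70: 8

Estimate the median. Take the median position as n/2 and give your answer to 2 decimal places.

Cumulative frequencies: 12, 30, 43, 54, 60, 67, 75
n = 75; position = n/2 = 37.5.
This falls in the class 20 – <30: L = 20, F = 30, f = 13, h = 10.
Median ≈ 20 + ((37.5 − 30) / 13) × 10 = 25.7692

25.77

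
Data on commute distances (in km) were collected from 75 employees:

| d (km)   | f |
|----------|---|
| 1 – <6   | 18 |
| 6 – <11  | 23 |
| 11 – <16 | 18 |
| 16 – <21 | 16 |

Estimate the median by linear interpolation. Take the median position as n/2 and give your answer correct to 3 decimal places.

10.239

Cumulative frequencies: 18, 41, 59, 75
n = 75; position = n/2 = 37.5.
This falls in the class 6 – <11: L = 6, F = 18, f = 23, h = 5.
Median ≈ 6 + ((37.5 − 18) / 23) × 5 = 10.2391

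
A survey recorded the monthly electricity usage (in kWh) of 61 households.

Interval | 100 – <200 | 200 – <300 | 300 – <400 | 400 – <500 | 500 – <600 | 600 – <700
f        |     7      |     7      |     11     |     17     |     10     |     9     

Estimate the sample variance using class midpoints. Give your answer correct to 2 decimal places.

Midpoints: 150, 250, 350, 450, 550, 650
n = 61, Σfm = 25650, mean = 420.4918
Σfm² = 12212500
Σf(m − x̄)² = Σfm² − (Σfm)²/n = 12212500 − 25650²/61 = 1426885.2459
Sample variance = 1426885.2459 / 60 = 23781.4208

23781.42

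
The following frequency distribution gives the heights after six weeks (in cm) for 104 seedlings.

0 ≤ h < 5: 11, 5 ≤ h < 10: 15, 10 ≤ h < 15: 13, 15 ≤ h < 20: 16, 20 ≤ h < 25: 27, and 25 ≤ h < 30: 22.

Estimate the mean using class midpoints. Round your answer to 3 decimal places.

Midpoints: 2.5, 7.5, 12.5, 17.5, 22.5, 27.5
Σfm = 11×2.5 + 15×7.5 + 13×12.5 + 16×17.5 + 27×22.5 + 22×27.5 = 1795
n = Σf = 104
Mean = 1795 / 104 = 17.2596

17.260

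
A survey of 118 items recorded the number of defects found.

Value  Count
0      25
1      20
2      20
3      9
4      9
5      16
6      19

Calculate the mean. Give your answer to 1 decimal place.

2.7

Values: 0, 1, 2, 3, 4, 5, 6
Σfx = 25×0 + 20×1 + 20×2 + 9×3 + 9×4 + 16×5 + 19×6 = 317
n = Σf = 118
Mean = 317 / 118 = 2.6864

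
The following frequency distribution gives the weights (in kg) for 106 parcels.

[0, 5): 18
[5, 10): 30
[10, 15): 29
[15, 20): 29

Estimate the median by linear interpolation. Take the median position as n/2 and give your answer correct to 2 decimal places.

10.86

Cumulative frequencies: 18, 48, 77, 106
n = 106; position = n/2 = 53.
This falls in the class [10, 15): L = 10, F = 48, f = 29, h = 5.
Median ≈ 10 + ((53 − 48) / 29) × 5 = 10.8621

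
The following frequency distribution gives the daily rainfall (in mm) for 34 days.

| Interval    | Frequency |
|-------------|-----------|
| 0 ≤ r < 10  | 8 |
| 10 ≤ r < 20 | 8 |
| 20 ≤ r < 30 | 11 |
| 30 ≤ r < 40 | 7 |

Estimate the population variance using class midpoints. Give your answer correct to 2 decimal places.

113.24

Midpoints: 5, 15, 25, 35
n = 34, Σfm = 680, mean = 20.0000
Σfm² = 17450
Σf(m − x̄)² = Σfm² − (Σfm)²/n = 17450 − 680²/34 = 3850.0000
Population variance = 3850.0000 / 34 = 113.2353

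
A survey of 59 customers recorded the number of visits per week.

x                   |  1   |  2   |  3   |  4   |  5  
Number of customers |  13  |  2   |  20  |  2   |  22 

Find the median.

Cumulative frequencies: 13, 15, 35, 37, 59
n = 59, so the median is the value in position (n+1)/2 = 30.
Position 30 falls at value 3.

3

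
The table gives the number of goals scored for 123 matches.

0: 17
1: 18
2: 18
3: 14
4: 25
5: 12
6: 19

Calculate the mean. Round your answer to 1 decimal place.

Values: 0, 1, 2, 3, 4, 5, 6
Σfx = 17×0 + 18×1 + 18×2 + 14×3 + 25×4 + 12×5 + 19×6 = 370
n = Σf = 123
Mean = 370 / 123 = 3.0081

3.0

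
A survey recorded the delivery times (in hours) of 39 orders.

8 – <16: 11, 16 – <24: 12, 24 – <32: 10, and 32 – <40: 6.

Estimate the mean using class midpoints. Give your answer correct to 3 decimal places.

Midpoints: 12, 20, 28, 36
Σfm = 11×12 + 12×20 + 10×28 + 6×36 = 868
n = Σf = 39
Mean = 868 / 39 = 22.2564

22.256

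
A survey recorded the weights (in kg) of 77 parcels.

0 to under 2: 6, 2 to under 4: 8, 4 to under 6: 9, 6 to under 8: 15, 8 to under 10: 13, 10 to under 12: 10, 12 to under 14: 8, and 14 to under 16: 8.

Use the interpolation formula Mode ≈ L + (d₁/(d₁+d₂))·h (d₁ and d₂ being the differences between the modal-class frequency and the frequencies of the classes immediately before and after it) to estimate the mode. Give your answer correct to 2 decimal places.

7.50

Modal class: 6 to under 8 (highest frequency 15).
d₁ = 15 − 9 = 6, d₂ = 15 − 13 = 2
Mode ≈ 6 + (6/(6+2)) × 2 = 6 + 1.5000 = 7.5000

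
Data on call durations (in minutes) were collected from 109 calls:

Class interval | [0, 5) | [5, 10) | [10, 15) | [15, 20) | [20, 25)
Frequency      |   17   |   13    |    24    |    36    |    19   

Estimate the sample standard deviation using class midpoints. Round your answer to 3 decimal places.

Midpoints: 2.5, 7.5, 12.5, 17.5, 22.5
n = 109, Σfm = 1497.5, mean = 13.7385
Σfm² = 25231.25
Σf(m − x̄)² = Σfm² − (Σfm)²/n = 25231.25 − 1497.5²/109 = 4657.7982
Sample variance = 4657.7982 / 108 = 43.1278
Standard deviation = √43.1278 = 6.5672

6.567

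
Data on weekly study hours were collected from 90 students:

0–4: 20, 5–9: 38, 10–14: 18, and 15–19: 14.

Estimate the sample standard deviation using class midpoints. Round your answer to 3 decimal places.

Midpoints: 2, 7, 12, 17
n = 90, Σfm = 760, mean = 8.4444
Σfm² = 8580
Σf(m − x̄)² = Σfm² − (Σfm)²/n = 8580 − 760²/90 = 2162.2222
Sample variance = 2162.2222 / 89 = 24.2946
Standard deviation = √24.2946 = 4.9290

4.929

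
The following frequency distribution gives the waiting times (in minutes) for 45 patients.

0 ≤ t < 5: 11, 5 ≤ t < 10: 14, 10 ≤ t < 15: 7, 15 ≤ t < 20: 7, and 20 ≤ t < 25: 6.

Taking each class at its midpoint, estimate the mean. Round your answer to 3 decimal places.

Midpoints: 2.5, 7.5, 12.5, 17.5, 22.5
Σfm = 11×2.5 + 14×7.5 + 7×12.5 + 7×17.5 + 6×22.5 = 477.5
n = Σf = 45
Mean = 477.5 / 45 = 10.6111

10.611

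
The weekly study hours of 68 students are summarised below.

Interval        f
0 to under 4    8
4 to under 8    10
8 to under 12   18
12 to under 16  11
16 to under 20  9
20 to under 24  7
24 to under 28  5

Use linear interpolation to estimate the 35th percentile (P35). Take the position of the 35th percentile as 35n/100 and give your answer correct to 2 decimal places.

9.29

Cumulative frequencies: 8, 18, 36, 47, 56, 63, 68
n = 68; position = 35n/100 = 23.8.
This falls in the class 8 to under 12: L = 8, F = 18, f = 18, h = 4.
35th percentile ≈ 8 + ((23.8 − 18) / 18) × 4 = 9.2889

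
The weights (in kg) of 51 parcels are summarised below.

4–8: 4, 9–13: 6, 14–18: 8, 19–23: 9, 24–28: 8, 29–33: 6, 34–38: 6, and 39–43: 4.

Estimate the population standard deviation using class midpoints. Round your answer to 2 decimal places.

10.11

Midpoints: 6, 11, 16, 21, 26, 31, 36, 41
n = 51, Σfm = 1181, mean = 23.1569
Σfm² = 32561
Σf(m − x̄)² = Σfm² − (Σfm)²/n = 32561 − 1181²/51 = 5212.7451
Population variance = 5212.7451 / 51 = 102.2107
Standard deviation = √102.2107 = 10.1099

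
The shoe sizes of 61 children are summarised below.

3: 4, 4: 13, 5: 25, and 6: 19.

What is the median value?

5

Cumulative frequencies: 4, 17, 42, 61
n = 61, so the median is the value in position (n+1)/2 = 31.
Position 31 falls at value 5.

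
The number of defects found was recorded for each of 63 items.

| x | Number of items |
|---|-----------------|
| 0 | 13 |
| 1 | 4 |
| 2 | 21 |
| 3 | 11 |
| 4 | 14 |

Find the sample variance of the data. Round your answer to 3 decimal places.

Values: 0, 1, 2, 3, 4
n = 63, Σfx = 135, mean = 2.1429
Σfx² = 411
Σf(x − x̄)² = Σfx² − (Σfx)²/n = 411 − 135²/63 = 121.7143
Sample variance = 121.7143 / 62 = 1.9631

1.963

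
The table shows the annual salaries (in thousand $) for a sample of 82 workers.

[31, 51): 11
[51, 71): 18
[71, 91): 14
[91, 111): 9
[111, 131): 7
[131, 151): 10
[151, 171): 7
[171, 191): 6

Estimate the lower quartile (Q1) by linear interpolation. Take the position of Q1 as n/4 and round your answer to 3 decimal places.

Cumulative frequencies: 11, 29, 43, 52, 59, 69, 76, 82
n = 82; position = n/4 = 20.5.
This falls in the class [51, 71): L = 51, F = 11, f = 18, h = 20.
Lower quartile ≈ 51 + ((20.5 − 11) / 18) × 20 = 61.5556

61.556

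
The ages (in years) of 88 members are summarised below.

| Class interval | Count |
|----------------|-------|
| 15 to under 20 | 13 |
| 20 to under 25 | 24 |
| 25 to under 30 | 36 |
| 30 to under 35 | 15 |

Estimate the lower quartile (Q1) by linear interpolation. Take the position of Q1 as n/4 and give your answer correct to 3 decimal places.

21.875

Cumulative frequencies: 13, 37, 73, 88
n = 88; position = n/4 = 22.
This falls in the class 20 to under 25: L = 20, F = 13, f = 24, h = 5.
Lower quartile ≈ 20 + ((22 − 13) / 24) × 5 = 21.8750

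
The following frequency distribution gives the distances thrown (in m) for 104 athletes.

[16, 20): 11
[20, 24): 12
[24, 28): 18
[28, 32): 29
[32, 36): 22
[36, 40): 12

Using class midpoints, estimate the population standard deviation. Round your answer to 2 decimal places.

5.91

Midpoints: 18, 22, 26, 30, 34, 38
n = 104, Σfm = 3004, mean = 28.8846
Σfm² = 90400
Σf(m − x̄)² = Σfm² − (Σfm)²/n = 90400 − 3004²/104 = 3630.6154
Population variance = 3630.6154 / 104 = 34.9098
Standard deviation = √34.9098 = 5.9084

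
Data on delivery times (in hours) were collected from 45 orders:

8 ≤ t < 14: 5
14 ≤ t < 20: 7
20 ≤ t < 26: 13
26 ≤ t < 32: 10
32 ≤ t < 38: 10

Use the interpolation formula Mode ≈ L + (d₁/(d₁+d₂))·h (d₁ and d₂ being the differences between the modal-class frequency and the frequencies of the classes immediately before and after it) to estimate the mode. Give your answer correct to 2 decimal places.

Modal class: 20 ≤ t < 26 (highest frequency 13).
d₁ = 13 − 7 = 6, d₂ = 13 − 10 = 3
Mode ≈ 20 + (6/(6+3)) × 6 = 20 + 4.0000 = 24.0000

24.00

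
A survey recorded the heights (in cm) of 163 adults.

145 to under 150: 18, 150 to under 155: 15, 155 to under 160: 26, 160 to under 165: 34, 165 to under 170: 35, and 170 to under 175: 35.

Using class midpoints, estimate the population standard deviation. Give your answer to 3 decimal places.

8.053

Midpoints: 147.5, 152.5, 157.5, 162.5, 167.5, 172.5
n = 163, Σfm = 26462.5, mean = 162.3466
Σfm² = 4306668.75
Σf(m − x̄)² = Σfm² − (Σfm)²/n = 4306668.75 − 26462.5²/163 = 10571.1656
Population variance = 10571.1656 / 163 = 64.8538
Standard deviation = √64.8538 = 8.0532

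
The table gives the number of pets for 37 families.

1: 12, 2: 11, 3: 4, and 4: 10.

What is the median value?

2

Cumulative frequencies: 12, 23, 27, 37
n = 37, so the median is the value in position (n+1)/2 = 19.
Position 19 falls at value 2.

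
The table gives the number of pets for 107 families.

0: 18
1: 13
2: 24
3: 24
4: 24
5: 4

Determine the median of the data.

Cumulative frequencies: 18, 31, 55, 79, 103, 107
n = 107, so the median is the value in position (n+1)/2 = 54.
Position 54 falls at value 2.

2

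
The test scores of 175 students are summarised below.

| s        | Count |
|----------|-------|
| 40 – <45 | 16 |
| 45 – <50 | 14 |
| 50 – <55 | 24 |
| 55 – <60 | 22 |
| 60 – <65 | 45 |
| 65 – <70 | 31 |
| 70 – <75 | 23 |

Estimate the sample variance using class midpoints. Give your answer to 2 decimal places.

81.46

Midpoints: 42.5, 47.5, 52.5, 57.5, 62.5, 67.5, 72.5
n = 175, Σfm = 10442.5, mean = 59.6714
Σfm² = 637293.75
Σf(m − x̄)² = Σfm² − (Σfm)²/n = 637293.75 − 10442.5²/175 = 14174.8571
Sample variance = 14174.8571 / 174 = 81.4647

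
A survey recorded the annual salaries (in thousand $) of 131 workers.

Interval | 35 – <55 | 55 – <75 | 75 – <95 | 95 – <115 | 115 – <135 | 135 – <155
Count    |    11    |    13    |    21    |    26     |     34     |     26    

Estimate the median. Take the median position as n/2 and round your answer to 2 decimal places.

110.77

Cumulative frequencies: 11, 24, 45, 71, 105, 131
n = 131; position = n/2 = 65.5.
This falls in the class 95 – <115: L = 95, F = 45, f = 26, h = 20.
Median ≈ 95 + ((65.5 − 45) / 26) × 20 = 110.7692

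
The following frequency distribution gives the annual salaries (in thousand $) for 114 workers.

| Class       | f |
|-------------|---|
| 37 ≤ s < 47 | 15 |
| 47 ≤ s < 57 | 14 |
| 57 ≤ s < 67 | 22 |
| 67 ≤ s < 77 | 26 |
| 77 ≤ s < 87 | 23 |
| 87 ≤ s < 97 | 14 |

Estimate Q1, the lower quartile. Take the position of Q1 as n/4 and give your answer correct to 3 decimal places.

56.643

Cumulative frequencies: 15, 29, 51, 77, 100, 114
n = 114; position = n/4 = 28.5.
This falls in the class 47 ≤ s < 57: L = 47, F = 15, f = 14, h = 10.
Lower quartile ≈ 47 + ((28.5 − 15) / 14) × 10 = 56.6429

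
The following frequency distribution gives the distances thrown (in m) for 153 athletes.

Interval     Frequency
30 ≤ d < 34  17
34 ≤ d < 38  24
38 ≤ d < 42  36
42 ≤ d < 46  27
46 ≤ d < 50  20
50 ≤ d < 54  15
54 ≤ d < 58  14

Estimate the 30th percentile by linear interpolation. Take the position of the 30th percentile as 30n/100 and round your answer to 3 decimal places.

38.544

Cumulative frequencies: 17, 41, 77, 104, 124, 139, 153
n = 153; position = 30n/100 = 45.9.
This falls in the class 38 ≤ d < 42: L = 38, F = 41, f = 36, h = 4.
30th percentile ≈ 38 + ((45.9 − 41) / 36) × 4 = 38.5444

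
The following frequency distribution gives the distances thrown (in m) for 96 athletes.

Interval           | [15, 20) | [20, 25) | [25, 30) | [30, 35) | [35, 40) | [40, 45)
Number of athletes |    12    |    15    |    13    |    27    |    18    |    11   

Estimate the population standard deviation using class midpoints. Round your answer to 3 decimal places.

7.691

Midpoints: 17.5, 22.5, 27.5, 32.5, 37.5, 42.5
n = 96, Σfm = 2925, mean = 30.4688
Σfm² = 94800
Σf(m − x̄)² = Σfm² − (Σfm)²/n = 94800 − 2925²/96 = 5678.9062
Population variance = 5678.9062 / 96 = 59.1553
Standard deviation = √59.1553 = 7.6912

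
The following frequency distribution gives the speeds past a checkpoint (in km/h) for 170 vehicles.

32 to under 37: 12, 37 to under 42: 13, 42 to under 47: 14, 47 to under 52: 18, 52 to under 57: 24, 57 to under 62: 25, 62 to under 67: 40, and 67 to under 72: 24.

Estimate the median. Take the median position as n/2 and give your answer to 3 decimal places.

57.800

Cumulative frequencies: 12, 25, 39, 57, 81, 106, 146, 170
n = 170; position = n/2 = 85.
This falls in the class 57 to under 62: L = 57, F = 81, f = 25, h = 5.
Median ≈ 57 + ((85 − 81) / 25) × 5 = 57.8000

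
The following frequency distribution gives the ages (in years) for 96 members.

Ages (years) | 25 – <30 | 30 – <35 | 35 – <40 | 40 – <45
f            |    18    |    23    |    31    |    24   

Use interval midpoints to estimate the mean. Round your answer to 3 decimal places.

Midpoints: 27.5, 32.5, 37.5, 42.5
Σfm = 18×27.5 + 23×32.5 + 31×37.5 + 24×42.5 = 3425
n = Σf = 96
Mean = 3425 / 96 = 35.6771

35.677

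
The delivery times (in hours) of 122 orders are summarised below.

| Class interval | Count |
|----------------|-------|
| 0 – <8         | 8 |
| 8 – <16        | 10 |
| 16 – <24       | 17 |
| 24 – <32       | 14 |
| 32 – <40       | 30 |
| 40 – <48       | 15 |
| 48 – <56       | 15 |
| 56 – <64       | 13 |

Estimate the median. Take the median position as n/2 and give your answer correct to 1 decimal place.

Cumulative frequencies: 8, 18, 35, 49, 79, 94, 109, 122
n = 122; position = n/2 = 61.
This falls in the class 32 – <40: L = 32, F = 49, f = 30, h = 8.
Median ≈ 32 + ((61 − 49) / 30) × 8 = 35.2000

35.2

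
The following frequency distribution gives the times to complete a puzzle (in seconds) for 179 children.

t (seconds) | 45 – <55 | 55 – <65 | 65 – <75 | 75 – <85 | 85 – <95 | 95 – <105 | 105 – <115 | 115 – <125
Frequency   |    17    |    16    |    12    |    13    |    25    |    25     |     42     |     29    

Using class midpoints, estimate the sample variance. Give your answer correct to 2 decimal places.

Midpoints: 50, 60, 70, 80, 90, 100, 110, 120
n = 179, Σfm = 16540, mean = 92.4022
Σfm² = 1620400
Σf(m − x̄)² = Σfm² − (Σfm)²/n = 1620400 − 16540²/179 = 92067.0391
Sample variance = 92067.0391 / 178 = 517.2306

517.23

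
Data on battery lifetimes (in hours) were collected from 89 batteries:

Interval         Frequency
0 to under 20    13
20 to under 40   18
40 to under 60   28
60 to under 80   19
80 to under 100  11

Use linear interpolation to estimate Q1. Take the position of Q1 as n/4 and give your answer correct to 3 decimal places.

Cumulative frequencies: 13, 31, 59, 78, 89
n = 89; position = n/4 = 22.25.
This falls in the class 20 to under 40: L = 20, F = 13, f = 18, h = 20.
Lower quartile ≈ 20 + ((22.25 − 13) / 18) × 20 = 30.2778

30.278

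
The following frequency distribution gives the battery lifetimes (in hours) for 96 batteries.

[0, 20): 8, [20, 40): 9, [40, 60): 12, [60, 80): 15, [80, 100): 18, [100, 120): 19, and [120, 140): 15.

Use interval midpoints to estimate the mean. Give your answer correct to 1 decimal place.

79.8

Midpoints: 10, 30, 50, 70, 90, 110, 130
Σfm = 8×10 + 9×30 + 12×50 + 15×70 + 18×90 + 19×110 + 15×130 = 7660
n = Σf = 96
Mean = 7660 / 96 = 79.7917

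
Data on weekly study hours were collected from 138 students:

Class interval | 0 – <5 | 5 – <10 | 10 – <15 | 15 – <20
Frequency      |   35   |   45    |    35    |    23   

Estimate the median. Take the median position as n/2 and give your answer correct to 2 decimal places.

8.78

Cumulative frequencies: 35, 80, 115, 138
n = 138; position = n/2 = 69.
This falls in the class 5 – <10: L = 5, F = 35, f = 45, h = 5.
Median ≈ 5 + ((69 − 35) / 45) × 5 = 8.7778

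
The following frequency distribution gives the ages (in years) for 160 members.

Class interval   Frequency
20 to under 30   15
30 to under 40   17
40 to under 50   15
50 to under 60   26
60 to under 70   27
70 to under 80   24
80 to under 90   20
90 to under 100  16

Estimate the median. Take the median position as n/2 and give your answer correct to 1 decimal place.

Cumulative frequencies: 15, 32, 47, 73, 100, 124, 144, 160
n = 160; position = n/2 = 80.
This falls in the class 60 to under 70: L = 60, F = 73, f = 27, h = 10.
Median ≈ 60 + ((80 − 73) / 27) × 10 = 62.5926

62.6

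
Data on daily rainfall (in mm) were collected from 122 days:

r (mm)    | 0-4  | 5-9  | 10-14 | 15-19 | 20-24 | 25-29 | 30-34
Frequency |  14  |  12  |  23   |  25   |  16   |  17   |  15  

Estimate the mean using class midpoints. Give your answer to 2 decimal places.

17.25

Midpoints: 2, 7, 12, 17, 22, 27, 32
Σfm = 14×2 + 12×7 + 23×12 + 25×17 + 16×22 + 17×27 + 15×32 = 2104
n = Σf = 122
Mean = 2104 / 122 = 17.2459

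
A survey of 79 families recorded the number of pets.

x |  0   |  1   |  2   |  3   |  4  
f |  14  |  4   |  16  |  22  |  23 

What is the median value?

Cumulative frequencies: 14, 18, 34, 56, 79
n = 79, so the median is the value in position (n+1)/2 = 40.
Position 40 falls at value 3.

3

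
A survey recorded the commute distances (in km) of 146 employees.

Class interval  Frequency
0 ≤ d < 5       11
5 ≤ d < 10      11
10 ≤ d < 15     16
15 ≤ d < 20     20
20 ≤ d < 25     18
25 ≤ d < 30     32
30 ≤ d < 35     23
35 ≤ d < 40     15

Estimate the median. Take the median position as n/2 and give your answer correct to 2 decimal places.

Cumulative frequencies: 11, 22, 38, 58, 76, 108, 131, 146
n = 146; position = n/2 = 73.
This falls in the class 20 ≤ d < 25: L = 20, F = 58, f = 18, h = 5.
Median ≈ 20 + ((73 − 58) / 18) × 5 = 24.1667

24.17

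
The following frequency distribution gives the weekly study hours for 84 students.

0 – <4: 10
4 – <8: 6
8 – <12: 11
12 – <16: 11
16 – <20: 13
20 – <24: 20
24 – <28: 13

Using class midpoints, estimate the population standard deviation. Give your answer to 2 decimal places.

7.77

Midpoints: 2, 6, 10, 14, 18, 22, 26
n = 84, Σfm = 1332, mean = 15.8571
Σfm² = 26192
Σf(m − x̄)² = Σfm² − (Σfm)²/n = 26192 − 1332²/84 = 5070.2857
Population variance = 5070.2857 / 84 = 60.3605
Standard deviation = √60.3605 = 7.7692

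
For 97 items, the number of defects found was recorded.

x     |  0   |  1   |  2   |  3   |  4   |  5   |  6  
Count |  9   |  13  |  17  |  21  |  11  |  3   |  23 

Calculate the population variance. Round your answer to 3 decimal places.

Values: 0, 1, 2, 3, 4, 5, 6
n = 97, Σfx = 307, mean = 3.1649
Σfx² = 1349
Σf(x − x̄)² = Σfx² − (Σfx)²/n = 1349 − 307²/97 = 377.3608
Population variance = 377.3608 / 97 = 3.8903

3.890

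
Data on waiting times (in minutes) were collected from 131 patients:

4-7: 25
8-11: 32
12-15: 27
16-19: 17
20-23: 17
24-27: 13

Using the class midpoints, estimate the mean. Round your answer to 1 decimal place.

Midpoints: 5.5, 9.5, 13.5, 17.5, 21.5, 25.5
Σfm = 25×5.5 + 32×9.5 + 27×13.5 + 17×17.5 + 17×21.5 + 13×25.5 = 1800.5
n = Σf = 131
Mean = 1800.5 / 131 = 13.7443

13.7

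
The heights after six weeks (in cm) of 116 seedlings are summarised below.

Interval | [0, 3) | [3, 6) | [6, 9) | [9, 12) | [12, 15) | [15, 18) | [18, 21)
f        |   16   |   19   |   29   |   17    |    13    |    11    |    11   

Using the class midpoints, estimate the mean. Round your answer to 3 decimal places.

Midpoints: 1.5, 4.5, 7.5, 10.5, 13.5, 16.5, 19.5
Σfm = 16×1.5 + 19×4.5 + 29×7.5 + 17×10.5 + 13×13.5 + 11×16.5 + 11×19.5 = 1077
n = Σf = 116
Mean = 1077 / 116 = 9.2845

9.284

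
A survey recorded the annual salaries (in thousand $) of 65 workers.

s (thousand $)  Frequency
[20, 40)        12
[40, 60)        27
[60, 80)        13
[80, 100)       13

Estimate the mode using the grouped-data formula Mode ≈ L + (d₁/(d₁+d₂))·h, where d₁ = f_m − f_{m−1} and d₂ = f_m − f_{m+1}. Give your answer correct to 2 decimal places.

Modal class: [40, 60) (highest frequency 27).
d₁ = 27 − 12 = 15, d₂ = 27 − 13 = 14
Mode ≈ 40 + (15/(15+14)) × 20 = 40 + 10.3448 = 50.3448

50.34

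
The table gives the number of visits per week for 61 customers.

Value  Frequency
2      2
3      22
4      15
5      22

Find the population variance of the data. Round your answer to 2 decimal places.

0.85

Values: 2, 3, 4, 5
n = 61, Σfx = 240, mean = 3.9344
Σfx² = 996
Σf(x − x̄)² = Σfx² − (Σfx)²/n = 996 − 240²/61 = 51.7377
Population variance = 51.7377 / 61 = 0.8482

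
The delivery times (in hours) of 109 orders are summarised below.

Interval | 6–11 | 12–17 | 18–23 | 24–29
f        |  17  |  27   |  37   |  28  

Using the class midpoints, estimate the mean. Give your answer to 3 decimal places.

18.683

Midpoints: 8.5, 14.5, 20.5, 26.5
Σfm = 17×8.5 + 27×14.5 + 37×20.5 + 28×26.5 = 2036.5
n = Σf = 109
Mean = 2036.5 / 109 = 18.6835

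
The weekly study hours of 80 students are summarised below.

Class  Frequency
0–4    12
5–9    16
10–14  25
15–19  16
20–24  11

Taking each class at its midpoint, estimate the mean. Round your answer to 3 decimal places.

11.875

Midpoints: 2, 7, 12, 17, 22
Σfm = 12×2 + 16×7 + 25×12 + 16×17 + 11×22 = 950
n = Σf = 80
Mean = 950 / 80 = 11.8750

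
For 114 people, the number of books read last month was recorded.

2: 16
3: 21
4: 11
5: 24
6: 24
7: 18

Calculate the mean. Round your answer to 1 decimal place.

4.6

Values: 2, 3, 4, 5, 6, 7
Σfx = 16×2 + 21×3 + 11×4 + 24×5 + 24×6 + 18×7 = 529
n = Σf = 114
Mean = 529 / 114 = 4.6404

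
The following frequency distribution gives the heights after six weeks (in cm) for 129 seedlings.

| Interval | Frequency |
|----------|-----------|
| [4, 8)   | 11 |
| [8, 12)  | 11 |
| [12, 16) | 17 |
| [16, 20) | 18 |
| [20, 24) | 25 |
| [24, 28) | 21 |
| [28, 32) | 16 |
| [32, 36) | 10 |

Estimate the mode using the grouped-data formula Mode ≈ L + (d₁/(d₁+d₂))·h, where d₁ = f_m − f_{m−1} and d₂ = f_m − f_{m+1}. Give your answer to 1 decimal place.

Modal class: [20, 24) (highest frequency 25).
d₁ = 25 − 18 = 7, d₂ = 25 − 21 = 4
Mode ≈ 20 + (7/(7+4)) × 4 = 20 + 2.5455 = 22.5455

22.5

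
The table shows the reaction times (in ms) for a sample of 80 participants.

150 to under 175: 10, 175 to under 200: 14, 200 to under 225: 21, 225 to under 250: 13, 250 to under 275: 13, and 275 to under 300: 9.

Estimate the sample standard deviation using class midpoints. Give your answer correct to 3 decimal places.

Midpoints: 162.5, 187.5, 212.5, 237.5, 262.5, 287.5
n = 80, Σfm = 17800, mean = 222.5000
Σfm² = 4077500
Σf(m − x̄)² = Σfm² − (Σfm)²/n = 4077500 − 17800²/80 = 117000.0000
Sample variance = 117000.0000 / 79 = 1481.0127
Standard deviation = √1481.0127 = 38.4839

38.484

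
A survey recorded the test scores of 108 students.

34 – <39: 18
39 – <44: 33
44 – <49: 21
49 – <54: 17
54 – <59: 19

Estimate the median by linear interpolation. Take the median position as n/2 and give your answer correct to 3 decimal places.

Cumulative frequencies: 18, 51, 72, 89, 108
n = 108; position = n/2 = 54.
This falls in the class 44 – <49: L = 44, F = 51, f = 21, h = 5.
Median ≈ 44 + ((54 − 51) / 21) × 5 = 44.7143

44.714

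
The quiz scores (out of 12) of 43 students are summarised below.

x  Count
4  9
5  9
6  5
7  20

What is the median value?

Cumulative frequencies: 9, 18, 23, 43
n = 43, so the median is the value in position (n+1)/2 = 22.
Position 22 falls at value 6.

6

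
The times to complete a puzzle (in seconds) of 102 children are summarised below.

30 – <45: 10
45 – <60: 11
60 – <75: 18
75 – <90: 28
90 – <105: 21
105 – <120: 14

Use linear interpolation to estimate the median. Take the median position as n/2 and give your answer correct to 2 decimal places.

81.43

Cumulative frequencies: 10, 21, 39, 67, 88, 102
n = 102; position = n/2 = 51.
This falls in the class 75 – <90: L = 75, F = 39, f = 28, h = 15.
Median ≈ 75 + ((51 − 39) / 28) × 15 = 81.4286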